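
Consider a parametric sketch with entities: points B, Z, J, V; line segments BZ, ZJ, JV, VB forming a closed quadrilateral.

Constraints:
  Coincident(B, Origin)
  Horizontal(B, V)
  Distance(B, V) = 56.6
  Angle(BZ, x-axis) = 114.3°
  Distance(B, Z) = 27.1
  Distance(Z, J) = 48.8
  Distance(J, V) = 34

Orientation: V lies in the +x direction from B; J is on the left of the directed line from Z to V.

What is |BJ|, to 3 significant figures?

46.9

B is at the origin; BV is horizontal with |BV| = 56.6 and V in +x, so V = (56.6, 0). BZ runs at 114.3° with |BZ| = 27.1, so Z = (-11.2, 24.7). J is determined by |ZJ| = 48.8 and |JV| = 34.0 together: it lies at the intersection of circle(Z, 48.8) and circle(V, 34.0). With |ZV| = 72.1, the foot of the radical line on ZV is 44.6 from Z and the perpendicular offset is √(48.8² − 44.6²) = 19.9. Taking the left-of-ZV solution: J = (37.5, 28.1).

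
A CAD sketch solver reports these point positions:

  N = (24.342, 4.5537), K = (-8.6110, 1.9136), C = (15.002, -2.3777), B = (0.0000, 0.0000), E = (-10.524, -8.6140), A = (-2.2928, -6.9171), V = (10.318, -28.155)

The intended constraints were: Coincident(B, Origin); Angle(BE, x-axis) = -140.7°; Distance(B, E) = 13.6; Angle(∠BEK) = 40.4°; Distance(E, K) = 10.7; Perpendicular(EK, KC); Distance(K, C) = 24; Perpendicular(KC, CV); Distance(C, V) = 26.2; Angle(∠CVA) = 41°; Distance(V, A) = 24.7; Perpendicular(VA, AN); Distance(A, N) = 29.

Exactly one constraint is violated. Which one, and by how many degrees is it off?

Perpendicular(VA, AN) — off by 7.40°.

B = (0.00, 0.00) ✓; BE at -140.7° ✓; |BE| = 13.60 ✓; ∠BEK = 40.40° ✓; |EK| = 10.70 ✓; ∠(EK, KC) = 90.00° ✓; |KC| = 24.00 ✓; ∠(KC, CV) = 90.00° ✓; |CV| = 26.20 ✓; ∠CVA = 41.00° ✓; |VA| = 24.70 ✓; ∠(VA, AN) = 97.40° ✗; |AN| = 29.00 ✓.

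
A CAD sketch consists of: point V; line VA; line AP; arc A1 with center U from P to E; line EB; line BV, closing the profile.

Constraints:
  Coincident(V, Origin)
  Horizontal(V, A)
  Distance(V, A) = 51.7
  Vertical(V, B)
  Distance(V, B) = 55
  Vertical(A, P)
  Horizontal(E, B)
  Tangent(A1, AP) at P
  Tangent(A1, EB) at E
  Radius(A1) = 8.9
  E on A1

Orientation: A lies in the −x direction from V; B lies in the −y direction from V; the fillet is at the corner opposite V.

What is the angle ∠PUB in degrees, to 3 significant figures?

168°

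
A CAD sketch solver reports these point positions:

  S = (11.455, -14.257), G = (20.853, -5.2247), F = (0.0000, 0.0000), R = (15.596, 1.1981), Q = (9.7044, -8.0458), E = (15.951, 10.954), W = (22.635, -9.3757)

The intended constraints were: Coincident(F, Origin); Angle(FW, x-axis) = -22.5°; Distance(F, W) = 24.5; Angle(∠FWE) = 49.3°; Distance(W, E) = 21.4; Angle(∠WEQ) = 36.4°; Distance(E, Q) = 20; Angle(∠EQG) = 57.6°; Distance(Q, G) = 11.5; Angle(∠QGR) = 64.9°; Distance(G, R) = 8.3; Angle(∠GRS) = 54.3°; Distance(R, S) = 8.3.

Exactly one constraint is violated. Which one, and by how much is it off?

Distance(R, S) = 8.3 — off by 7.70.

F = (0.00, 0.00) ✓; FW at -22.50° ✓; |FW| = 24.50 ✓; ∠FWE = 49.30° ✓; |WE| = 21.40 ✓; ∠WEQ = 36.40° ✓; |EQ| = 20.00 ✓; ∠EQG = 57.60° ✓; |QG| = 11.50 ✓; ∠QGR = 64.90° ✓; |GR| = 8.300 ✓; ∠GRS = 54.30° ✓; |RS| = 16.00 ✗.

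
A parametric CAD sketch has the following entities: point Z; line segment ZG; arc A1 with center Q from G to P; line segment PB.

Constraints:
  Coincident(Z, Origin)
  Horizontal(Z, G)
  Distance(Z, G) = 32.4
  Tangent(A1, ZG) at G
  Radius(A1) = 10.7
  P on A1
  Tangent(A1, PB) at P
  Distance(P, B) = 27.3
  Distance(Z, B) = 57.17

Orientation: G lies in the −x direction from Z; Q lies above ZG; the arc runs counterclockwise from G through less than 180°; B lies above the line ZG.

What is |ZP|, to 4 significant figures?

30.20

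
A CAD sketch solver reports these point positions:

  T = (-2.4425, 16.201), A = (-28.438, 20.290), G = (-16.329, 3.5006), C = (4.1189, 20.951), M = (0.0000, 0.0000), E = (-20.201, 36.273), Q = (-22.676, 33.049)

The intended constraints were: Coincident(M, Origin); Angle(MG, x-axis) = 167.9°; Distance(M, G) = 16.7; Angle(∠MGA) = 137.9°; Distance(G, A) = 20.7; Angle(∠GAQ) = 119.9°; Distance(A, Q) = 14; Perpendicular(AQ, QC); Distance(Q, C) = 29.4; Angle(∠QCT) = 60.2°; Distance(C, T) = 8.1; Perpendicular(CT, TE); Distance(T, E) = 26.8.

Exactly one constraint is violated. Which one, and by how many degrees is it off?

Perpendicular(CT, TE) — off by 5.60°.

M = (0.00, 0.00) ✓; MG at 167.9° ✓; |MG| = 16.70 ✓; ∠MGA = 137.9° ✓; |GA| = 20.70 ✓; ∠GAQ = 119.9° ✓; |AQ| = 14.00 ✓; ∠(AQ, QC) = 90.00° ✓; |QC| = 29.40 ✓; ∠QCT = 60.20° ✓; |CT| = 8.100 ✓; ∠(CT, TE) = 84.40° ✗; |TE| = 26.80 ✓.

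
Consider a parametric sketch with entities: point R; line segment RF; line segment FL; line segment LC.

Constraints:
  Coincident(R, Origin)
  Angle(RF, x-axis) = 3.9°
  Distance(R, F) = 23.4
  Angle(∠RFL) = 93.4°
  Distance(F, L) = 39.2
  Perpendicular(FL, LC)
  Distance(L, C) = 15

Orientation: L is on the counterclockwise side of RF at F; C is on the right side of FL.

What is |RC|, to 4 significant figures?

55.85

R is at the origin; RF runs at 3.9° with length 23.4, so F = 23.4·(cos 3.9°, sin 3.9°) = (23.35, 1.592). ∠RFL = 93.4°, so FL runs at 3.9° + (180° − 93.4°) = 90.50° from the x-axis; with |FL| = 39.2, L = F + 39.2·(cos 90.50°, sin 90.50°) = (23.00, 40.79). FL is perpendicular to LC; with |LC| = 15.0 on the right of FL, C = L + 15.0·(1.000, 0.008727) = (38.00, 40.92). Then |RC| = |C − R| = 55.85.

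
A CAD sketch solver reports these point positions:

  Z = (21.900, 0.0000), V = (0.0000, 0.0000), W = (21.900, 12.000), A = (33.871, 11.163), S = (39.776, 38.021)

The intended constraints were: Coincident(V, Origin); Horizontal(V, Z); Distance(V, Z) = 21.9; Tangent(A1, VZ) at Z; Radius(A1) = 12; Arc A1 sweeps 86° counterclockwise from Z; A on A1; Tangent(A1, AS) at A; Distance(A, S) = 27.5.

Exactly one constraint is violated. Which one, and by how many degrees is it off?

Tangent(A1, AS) at A — off by 8.40°.

V = (0.00, 0.00) ✓; V.y = 0.00, Z.y = 0.00 ✓; |VZ| = 21.90 ✓; ∠(WZ, ZV) = 90.00° ✓; |WZ| = 12.00 ✓; bearing(W→A) − bearing(W→Z) = 86.00° ✓; |WA| = 12.00 ✓; ∠(WA, AS) = 98.40° ✗; |AS| = 27.50 ✓.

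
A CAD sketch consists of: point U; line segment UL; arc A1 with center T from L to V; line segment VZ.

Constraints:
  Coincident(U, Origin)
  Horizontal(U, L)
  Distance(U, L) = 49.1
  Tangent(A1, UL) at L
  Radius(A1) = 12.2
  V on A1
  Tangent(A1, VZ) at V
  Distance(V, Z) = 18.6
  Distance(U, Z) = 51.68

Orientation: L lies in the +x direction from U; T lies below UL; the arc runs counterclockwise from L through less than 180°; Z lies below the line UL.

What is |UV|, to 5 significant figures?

39.698

Checks: |TV| = 12.20 ✓; ∠(TV, VZ) = 90.00° ✓; |VZ| = 18.60 ✓; |UZ| = 51.68 ✓.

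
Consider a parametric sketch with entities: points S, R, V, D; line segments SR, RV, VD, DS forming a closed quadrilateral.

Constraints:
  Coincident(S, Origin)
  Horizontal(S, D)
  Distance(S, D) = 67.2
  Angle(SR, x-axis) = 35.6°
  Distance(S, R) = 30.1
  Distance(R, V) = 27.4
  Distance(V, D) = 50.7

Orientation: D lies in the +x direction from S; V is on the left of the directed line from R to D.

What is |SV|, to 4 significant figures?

56.14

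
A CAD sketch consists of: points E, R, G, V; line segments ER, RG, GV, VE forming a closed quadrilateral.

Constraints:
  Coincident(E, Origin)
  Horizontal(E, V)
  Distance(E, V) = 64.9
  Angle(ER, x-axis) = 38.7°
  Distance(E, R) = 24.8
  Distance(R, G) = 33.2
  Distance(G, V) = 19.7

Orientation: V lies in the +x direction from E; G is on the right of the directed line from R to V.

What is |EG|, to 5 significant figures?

45.985

E is at the origin; EV is horizontal with |EV| = 64.9 and V in +x, so V = (64.9, 0). ER runs at 38.7° with |ER| = 24.8, so R = (19.355, 15.506). G is determined by |RG| = 33.2 and |GV| = 19.7 together: it lies at the intersection of circle(R, 33.2) and circle(V, 19.7). With |RV| = 48.113, the foot of the radical line on RV is 31.478 from R and the perpendicular offset is √(33.2² − 31.478²) = 10.554. Taking the right-of-RV solution: G = (45.752, -4.6295).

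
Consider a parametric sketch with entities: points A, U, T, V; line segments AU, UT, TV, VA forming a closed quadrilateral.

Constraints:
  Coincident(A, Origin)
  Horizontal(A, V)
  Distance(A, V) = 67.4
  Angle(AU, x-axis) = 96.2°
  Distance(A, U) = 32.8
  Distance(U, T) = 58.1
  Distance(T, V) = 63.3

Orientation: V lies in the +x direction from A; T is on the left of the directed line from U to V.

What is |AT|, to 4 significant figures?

76.71

A is at the origin; AV is horizontal with |AV| = 67.4 and V in +x, so V = (67.4, 0). AU runs at 96.2° with |AU| = 32.8, so U = (-3.542, 32.61). T is determined by |UT| = 58.1 and |TV| = 63.3 together: it lies at the intersection of circle(U, 58.1) and circle(V, 63.3). With |UV| = 78.08, the foot of the radical line on UV is 35.00 from U and the perpendicular offset is √(58.1² − 35.00²) = 46.38. Taking the left-of-UV solution: T = (47.62, 60.13).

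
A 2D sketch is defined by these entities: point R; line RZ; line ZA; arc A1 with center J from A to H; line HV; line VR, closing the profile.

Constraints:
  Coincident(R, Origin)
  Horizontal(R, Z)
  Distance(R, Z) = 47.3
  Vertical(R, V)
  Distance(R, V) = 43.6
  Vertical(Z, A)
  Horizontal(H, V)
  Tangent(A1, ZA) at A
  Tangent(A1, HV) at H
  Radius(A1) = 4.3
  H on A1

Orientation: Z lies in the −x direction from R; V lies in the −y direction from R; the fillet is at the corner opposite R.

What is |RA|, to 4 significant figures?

61.50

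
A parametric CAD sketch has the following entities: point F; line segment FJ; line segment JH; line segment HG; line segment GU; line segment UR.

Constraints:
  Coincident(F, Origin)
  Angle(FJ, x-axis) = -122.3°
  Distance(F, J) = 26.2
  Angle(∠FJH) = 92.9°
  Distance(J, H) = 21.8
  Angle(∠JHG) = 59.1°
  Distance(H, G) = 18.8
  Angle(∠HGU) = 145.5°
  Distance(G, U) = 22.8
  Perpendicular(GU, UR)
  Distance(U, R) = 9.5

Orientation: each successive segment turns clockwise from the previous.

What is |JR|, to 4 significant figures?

21.11

F is at the origin; FJ runs at -122.3° with length 26.2, so J = (-14.00, -22.15). ∠FJH = 92.9° gives JH at 150.6° from the x-axis; with |JH| = 21.8, H = (-32.99, -11.44). ∠JHG = 59.1° gives HG at 29.70° from the x-axis; with |HG| = 18.8, G = (-16.66, -2.130). ∠HGU = 145.5° gives GU at -4.800° from the x-axis; with |GU| = 22.8, U = (6.058, -4.037). The perpendicularity gives UR at right angles to GU, so UR runs at -94.80°; with |UR| = 9.5, R = (5.263, -13.50). Then |JR| = |R − J| = 21.11.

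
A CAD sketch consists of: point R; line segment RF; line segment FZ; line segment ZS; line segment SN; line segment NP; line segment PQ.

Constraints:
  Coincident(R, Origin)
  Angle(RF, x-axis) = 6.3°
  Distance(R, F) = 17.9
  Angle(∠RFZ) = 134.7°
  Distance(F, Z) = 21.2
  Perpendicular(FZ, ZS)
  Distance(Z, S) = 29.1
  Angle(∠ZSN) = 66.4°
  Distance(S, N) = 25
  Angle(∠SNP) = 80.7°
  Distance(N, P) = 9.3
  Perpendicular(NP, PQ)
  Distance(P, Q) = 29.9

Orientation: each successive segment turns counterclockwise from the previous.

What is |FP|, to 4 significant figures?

11.77

∠ZSN = 66.4° gives SN at -104.8° from the x-axis; with |SN| = 25.0, N = (1.769, 12.48). ∠SNP = 80.7° gives NP at -5.500° from the x-axis; with |NP| = 9.3, P = (11.03, 11.59). Then |FP| = |P − F| = 11.77.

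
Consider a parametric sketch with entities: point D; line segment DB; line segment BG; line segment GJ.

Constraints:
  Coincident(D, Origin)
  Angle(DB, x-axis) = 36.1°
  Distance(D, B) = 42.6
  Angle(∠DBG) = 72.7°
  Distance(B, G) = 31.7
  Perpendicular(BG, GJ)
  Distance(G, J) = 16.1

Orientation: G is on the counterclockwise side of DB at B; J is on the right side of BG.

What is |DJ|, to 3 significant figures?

59.9

D is at the origin; DB runs at 36.1° with length 42.6, so B = 42.6·(cos 36.1°, sin 36.1°) = (34.4, 25.1). ∠DBG = 72.7°, so BG runs at 36.1° + (180° − 72.7°) = 143° from the x-axis; with |BG| = 31.7, G = B + 31.7·(cos 143°, sin 143°) = (8.97, 44.0). The perpendicularity gives GJ at right angles to BG; with |GJ| = 16.1 on the right of BG, J = G + 16.1·(0.596, 0.803) = (18.6, 56.9). Then |DJ| = |J − D| = 59.9.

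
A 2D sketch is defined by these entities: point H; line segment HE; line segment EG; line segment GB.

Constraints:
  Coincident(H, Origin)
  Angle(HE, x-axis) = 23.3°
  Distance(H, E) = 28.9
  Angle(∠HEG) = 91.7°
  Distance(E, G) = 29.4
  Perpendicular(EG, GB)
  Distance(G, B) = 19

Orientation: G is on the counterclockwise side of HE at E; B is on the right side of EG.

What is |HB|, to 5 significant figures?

56.645

H is at the origin; HE runs at 23.3° with length 28.9, so E = 28.9·(cos 23.3°, sin 23.3°) = (26.543, 11.431). ∠HEG = 91.7°, so EG runs at 23.3° + (180° − 91.7°) = 111.60° from the x-axis; with |EG| = 29.4, G = E + 29.4·(cos 111.60°, sin 111.60°) = (15.720, 38.767). The perpendicularity gives GB at right angles to EG; with |GB| = 19.0 on the right of EG, B = G + 19.0·(0.92978, 0.36812) = (33.386, 45.761). Then |HB| = |B − H| = 56.645.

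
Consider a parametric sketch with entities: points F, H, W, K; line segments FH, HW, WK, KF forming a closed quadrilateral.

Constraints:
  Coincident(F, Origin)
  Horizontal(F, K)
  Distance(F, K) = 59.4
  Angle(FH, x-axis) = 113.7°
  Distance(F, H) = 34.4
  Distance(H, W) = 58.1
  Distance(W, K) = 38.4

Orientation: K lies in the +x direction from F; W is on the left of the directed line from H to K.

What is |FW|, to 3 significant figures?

56.5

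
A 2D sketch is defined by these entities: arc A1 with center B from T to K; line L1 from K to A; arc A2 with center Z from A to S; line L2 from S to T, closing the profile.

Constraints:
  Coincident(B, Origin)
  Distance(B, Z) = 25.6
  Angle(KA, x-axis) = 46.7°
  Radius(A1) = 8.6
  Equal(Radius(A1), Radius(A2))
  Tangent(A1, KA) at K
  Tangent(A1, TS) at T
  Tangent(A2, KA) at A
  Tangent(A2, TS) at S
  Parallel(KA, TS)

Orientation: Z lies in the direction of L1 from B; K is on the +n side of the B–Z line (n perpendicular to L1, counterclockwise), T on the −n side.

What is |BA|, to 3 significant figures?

27.0

The slot axis is L1's direction at 46.7°, so u = (cos 46.7°, sin 46.7°) = (0.686, 0.728) and n = (−sin 46.7°, cos 46.7°) = (-0.728, 0.686). B is at the origin and Z lies 25.6 along u from B, so Z = 25.6·u = (17.6, 18.6). Tangency of A1 to both parallel lines with radius 8.6 puts K and T at B ± 8.6·n: K = (-6.26, 5.90), T = (6.26, -5.90). Equal radii place A and S the same way about Z: A = Z + 8.6·n = (11.3, 24.5), S = Z − 8.6·n = (23.8, 12.7). Then |BA| = |A − B| = 27.0.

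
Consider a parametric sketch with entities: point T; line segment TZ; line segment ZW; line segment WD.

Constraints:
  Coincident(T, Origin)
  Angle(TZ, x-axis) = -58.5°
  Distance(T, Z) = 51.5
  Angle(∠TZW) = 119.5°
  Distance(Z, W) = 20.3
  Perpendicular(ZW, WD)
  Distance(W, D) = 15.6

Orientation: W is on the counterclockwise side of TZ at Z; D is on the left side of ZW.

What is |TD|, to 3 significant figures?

54.2

T is at the origin; TZ runs at -58.5° with length 51.5, so Z = 51.5·(cos -58.5°, sin -58.5°) = (26.9, -43.9). ∠TZW = 119.5°, so ZW runs at -58.5° + (180° − 119.5°) = 2.00° from the x-axis; with |ZW| = 20.3, W = Z + 20.3·(cos 2.00°, sin 2.00°) = (47.2, -43.2). ZW ⟂ WD; with |WD| = 15.6 on the left of ZW, D = W + 15.6·(-0.0349, 0.999) = (46.7, -27.6). Then |TD| = |D − T| = 54.2.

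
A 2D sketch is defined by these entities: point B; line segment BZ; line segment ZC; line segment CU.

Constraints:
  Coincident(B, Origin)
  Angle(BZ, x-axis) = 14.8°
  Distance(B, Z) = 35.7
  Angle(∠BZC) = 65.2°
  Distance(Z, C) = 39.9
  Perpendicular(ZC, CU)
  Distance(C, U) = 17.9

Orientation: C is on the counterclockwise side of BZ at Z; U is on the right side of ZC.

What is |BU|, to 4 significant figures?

56.14

B is at the origin; BZ runs at 14.8° with length 35.7, so Z = 35.7·(cos 14.8°, sin 14.8°) = (34.52, 9.119). ∠BZC = 65.2°, so ZC runs at 14.8° + (180° − 65.2°) = 129.6° from the x-axis; with |ZC| = 39.9, C = Z + 39.9·(cos 129.6°, sin 129.6°) = (9.082, 39.86). ZC is perpendicular to CU; with |CU| = 17.9 on the right of ZC, U = C + 17.9·(0.7705, 0.6374) = (22.87, 51.27). Then |BU| = |U − B| = 56.14.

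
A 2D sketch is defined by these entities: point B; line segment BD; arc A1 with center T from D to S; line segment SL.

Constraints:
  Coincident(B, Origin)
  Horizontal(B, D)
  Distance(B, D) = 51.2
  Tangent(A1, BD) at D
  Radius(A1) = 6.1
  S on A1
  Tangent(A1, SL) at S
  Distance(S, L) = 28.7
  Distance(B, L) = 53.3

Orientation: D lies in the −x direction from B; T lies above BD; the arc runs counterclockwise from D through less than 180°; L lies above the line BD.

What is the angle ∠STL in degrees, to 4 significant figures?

78.00°

B is at the origin; BD is horizontal with |BD| = 51.2 and D on the −x side, so D = (-51.20, 0.000). A1 meets BD tangentially, so TD is at right angles to BD, so T = D + (0, 6.1) = (-51.20, 6.100). Since TS ⟂ SL (tangency), |TL| = √(6.1² + 28.7²) = 29.34 regardless of where S sits on A1. So L lies on both circle(B, 53.3) and circle(T, 29.34); the above-BD intersection is L = (-41.28, 33.71). S is the foot of the tangent from L: S = (-45.16, 5.277).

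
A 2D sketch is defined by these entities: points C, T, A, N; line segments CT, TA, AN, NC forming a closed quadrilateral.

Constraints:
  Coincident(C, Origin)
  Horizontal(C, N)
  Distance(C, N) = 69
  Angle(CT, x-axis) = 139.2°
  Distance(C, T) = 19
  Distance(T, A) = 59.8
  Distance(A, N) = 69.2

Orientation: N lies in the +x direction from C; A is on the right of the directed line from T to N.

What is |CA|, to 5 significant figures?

42.761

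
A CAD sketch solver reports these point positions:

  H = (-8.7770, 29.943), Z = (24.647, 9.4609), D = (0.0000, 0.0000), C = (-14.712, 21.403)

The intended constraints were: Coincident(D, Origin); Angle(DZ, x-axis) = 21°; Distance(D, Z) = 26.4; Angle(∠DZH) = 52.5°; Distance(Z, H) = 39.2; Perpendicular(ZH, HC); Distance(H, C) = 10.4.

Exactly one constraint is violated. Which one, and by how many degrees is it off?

Perpendicular(ZH, HC) — off by 3.30°.

D = (0.00, 0.00) ✓; DZ at 21.00° ✓; |DZ| = 26.40 ✓; ∠DZH = 52.50° ✓; |ZH| = 39.20 ✓; ∠(ZH, HC) = 86.70° ✗; |HC| = 10.40 ✓.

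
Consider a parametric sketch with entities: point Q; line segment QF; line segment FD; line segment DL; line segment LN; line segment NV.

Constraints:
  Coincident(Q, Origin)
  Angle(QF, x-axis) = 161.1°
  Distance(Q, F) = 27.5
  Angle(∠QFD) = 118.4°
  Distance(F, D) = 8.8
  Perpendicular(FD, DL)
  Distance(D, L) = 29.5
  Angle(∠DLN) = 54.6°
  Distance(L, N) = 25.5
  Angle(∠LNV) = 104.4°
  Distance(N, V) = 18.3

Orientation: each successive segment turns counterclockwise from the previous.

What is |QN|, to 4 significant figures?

9.525

FD is perpendicular to DL, so DL runs at -47.30°; with |DL| = 29.5, L = (-12.48, -18.74). ∠DLN = 54.6° gives LN at 78.10° from the x-axis; with |LN| = 25.5, N = (-7.221, 6.212). Then |QN| = |N − Q| = 9.525.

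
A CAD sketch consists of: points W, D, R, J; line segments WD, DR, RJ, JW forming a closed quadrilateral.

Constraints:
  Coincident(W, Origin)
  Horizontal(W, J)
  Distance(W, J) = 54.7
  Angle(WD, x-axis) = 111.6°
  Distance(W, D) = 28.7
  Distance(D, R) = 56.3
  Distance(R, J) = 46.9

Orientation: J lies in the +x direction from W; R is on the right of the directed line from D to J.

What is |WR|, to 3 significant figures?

27.8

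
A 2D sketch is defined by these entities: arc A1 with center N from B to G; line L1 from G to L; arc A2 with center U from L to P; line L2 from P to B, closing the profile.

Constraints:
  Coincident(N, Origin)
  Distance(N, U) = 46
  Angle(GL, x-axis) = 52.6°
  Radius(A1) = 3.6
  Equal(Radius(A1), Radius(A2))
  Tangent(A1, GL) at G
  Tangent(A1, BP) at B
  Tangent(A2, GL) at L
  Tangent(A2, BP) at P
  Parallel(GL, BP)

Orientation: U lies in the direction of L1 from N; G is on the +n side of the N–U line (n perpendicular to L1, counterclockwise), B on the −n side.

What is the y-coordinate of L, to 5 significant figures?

38.730

Tangency of A1 to both parallel lines with radius 3.6 puts G and B at N ± 3.6·n: G = (-2.8599, 2.1866), B = (2.8599, -2.1866). Equal radii place L and P the same way about U: L = U + 3.6·n = (25.079, 38.730), P = U − 3.6·n = (30.799, 34.357). So L.y = 38.730.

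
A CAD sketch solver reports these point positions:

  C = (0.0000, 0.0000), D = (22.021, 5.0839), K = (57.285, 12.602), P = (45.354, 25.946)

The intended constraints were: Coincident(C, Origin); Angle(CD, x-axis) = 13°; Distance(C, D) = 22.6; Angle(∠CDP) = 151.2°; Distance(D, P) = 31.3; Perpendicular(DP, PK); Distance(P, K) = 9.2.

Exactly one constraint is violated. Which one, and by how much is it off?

Distance(P, K) = 9.2 — off by 8.70.

C = (0.00, 0.00) ✓; CD at 13.00° ✓; |CD| = 22.60 ✓; ∠CDP = 151.2° ✓; |DP| = 31.30 ✓; ∠(DP, PK) = 90.00° ✓; |PK| = 17.90 ✗.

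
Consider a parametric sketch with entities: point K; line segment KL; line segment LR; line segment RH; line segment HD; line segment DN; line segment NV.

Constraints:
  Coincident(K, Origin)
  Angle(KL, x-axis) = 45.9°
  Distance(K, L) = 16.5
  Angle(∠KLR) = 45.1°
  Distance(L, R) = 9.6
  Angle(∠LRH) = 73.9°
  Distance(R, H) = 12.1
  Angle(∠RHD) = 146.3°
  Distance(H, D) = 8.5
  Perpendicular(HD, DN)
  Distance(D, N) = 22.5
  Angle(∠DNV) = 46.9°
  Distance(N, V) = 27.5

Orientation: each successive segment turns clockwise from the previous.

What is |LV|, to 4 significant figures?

12.76

The perpendicularity gives DN at right angles to HD, so DN runs at 41.20°; with |DN| = 22.5, N = (11.30, 26.62). ∠DNV = 46.9° gives NV at -91.90° from the x-axis; with |NV| = 27.5, V = (10.39, -0.8662). Then |LV| = |V − L| = 12.76.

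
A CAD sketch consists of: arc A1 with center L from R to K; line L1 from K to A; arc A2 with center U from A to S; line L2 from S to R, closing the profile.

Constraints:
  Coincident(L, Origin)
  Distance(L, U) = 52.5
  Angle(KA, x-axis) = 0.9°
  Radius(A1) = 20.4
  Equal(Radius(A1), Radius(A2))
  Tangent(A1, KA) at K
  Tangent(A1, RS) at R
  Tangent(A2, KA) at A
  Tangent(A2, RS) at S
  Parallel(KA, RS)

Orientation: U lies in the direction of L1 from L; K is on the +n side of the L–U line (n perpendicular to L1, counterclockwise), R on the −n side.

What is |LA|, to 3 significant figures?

56.3

Tangency of A1 to both parallel lines with radius 20.4 puts K and R at L ± 20.4·n: K = (-0.320, 20.4), R = (0.320, -20.4). Equal radii place A and S the same way about U: A = U + 20.4·n = (52.2, 21.2), S = U − 20.4·n = (52.8, -19.6). Then |LA| = |A − L| = 56.3.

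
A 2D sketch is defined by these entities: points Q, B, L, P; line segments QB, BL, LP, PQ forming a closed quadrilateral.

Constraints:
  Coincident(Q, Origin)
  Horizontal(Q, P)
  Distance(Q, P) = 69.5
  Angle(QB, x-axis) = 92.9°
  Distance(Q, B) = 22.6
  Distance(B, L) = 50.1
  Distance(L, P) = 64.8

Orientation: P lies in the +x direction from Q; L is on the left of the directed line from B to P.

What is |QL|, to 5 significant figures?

66.568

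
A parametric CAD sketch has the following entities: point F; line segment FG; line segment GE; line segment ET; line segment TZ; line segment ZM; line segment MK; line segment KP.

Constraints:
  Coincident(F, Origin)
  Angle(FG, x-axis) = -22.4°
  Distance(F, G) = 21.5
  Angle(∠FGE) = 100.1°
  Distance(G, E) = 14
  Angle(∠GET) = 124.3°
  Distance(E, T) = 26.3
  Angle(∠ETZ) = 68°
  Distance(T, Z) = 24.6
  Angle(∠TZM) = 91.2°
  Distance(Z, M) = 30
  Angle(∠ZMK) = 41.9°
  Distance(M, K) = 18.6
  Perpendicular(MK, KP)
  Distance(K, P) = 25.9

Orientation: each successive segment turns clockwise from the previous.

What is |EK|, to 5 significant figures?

8.4069

∠TZM = 91.2° gives ZM at 1.2000° from the x-axis; with |ZM| = 30.0, M = (22.504, -6.4955). ∠ZMK = 41.9° gives MK at -136.90° from the x-axis; with |MK| = 18.6, K = (8.9228, -19.204). Then |EK| = |K − E| = 8.4069.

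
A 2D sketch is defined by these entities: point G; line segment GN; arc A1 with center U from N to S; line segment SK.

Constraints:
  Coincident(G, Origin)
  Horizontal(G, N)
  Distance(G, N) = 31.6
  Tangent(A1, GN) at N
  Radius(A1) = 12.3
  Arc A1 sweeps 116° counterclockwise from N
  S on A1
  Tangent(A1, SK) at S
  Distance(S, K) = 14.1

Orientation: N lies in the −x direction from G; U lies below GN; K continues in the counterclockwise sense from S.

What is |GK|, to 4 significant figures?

47.46

G is at the origin; GN is horizontal with |GN| = 31.6 and N on the −x side, so N = (-31.60, 0.000). A1 meets GN tangentially, so UN is at right angles to GN, so U = N + (0, -12.3) = (-31.60, -12.30). On A1, N sits at bearing 90° from U; a 116° counterclockwise sweep puts S at bearing 206°, so S = U + 12.3·(cos 206°, sin 206°) = (-42.66, -17.69). Tangency of A1 to SK means the radius US is perpendicular to SK, so SK runs along (−sin 206°, cos 206°); with |SK| = 14.1, K = (-36.47, -30.36). Then |GK| = |K − G| = 47.46.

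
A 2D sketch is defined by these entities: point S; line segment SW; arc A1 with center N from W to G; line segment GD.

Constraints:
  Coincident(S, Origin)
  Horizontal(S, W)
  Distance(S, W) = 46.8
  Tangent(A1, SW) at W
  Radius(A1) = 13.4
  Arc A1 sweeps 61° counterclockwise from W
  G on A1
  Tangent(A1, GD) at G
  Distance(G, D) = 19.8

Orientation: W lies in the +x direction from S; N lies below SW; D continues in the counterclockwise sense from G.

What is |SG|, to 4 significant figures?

35.75

S is at the origin; SW is horizontal with |SW| = 46.8 and W on the +x side, so W = (46.80, 0.000). The tangent condition forces NW to be normal to SW, so N = W + (0, -13.4) = (46.80, -13.40). On A1, W sits at bearing 90° from N; a 61° counterclockwise sweep puts G at bearing 151°, so G = N + 13.4·(cos 151°, sin 151°) = (35.08, -6.904). Then |SG| = |G − S| = 35.75.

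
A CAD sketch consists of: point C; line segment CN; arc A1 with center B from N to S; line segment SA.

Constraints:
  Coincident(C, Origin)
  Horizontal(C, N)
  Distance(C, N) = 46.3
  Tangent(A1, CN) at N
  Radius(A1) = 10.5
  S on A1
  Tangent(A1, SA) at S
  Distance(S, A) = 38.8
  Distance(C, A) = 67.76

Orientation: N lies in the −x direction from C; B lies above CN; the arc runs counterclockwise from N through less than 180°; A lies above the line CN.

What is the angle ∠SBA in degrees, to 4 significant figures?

74.86°

C is at the origin; C and N share the same y with |CN| = 46.3 and N on the −x side, so N = (-46.30, 0.000). A1 meets CN tangentially, so BN is at right angles to CN, so B = N + (0, 10.5) = (-46.30, 10.50). Since BS ⟂ SA (tangency), |BA| = √(10.5² + 38.8²) = 40.20 regardless of where S sits on A1. So A lies on both circle(C, 67.76) and circle(B, 40.20); the above-CN intersection is A = (-44.98, 50.67). S is the foot of the tangent from A: S = (-36.08, 12.91).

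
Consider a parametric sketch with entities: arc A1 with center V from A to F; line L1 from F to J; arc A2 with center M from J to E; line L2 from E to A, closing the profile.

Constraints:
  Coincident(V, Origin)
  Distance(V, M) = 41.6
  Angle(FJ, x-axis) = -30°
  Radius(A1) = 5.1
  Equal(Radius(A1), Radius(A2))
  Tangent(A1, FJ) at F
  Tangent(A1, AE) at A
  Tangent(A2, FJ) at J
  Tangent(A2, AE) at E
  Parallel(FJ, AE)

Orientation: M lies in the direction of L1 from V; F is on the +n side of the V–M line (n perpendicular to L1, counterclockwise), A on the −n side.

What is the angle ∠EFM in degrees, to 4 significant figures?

6.787°

The slot axis is L1's direction at -30.0°, so u = (cos -30.0°, sin -30.0°) = (0.8660, -0.5000) and n = (−sin -30.0°, cos -30.0°) = (0.5000, 0.8660). V is at the origin and M lies 41.6 along u from V, so M = 41.6·u = (36.03, -20.80). Tangency of A1 to both parallel lines with radius 5.1 puts F and A at V ± 5.1·n: F = (2.550, 4.417), A = (-2.550, -4.417). Equal radii place J and E the same way about M: J = M + 5.1·n = (38.58, -16.38), E = M − 5.1·n = (33.48, -25.22). Then cos ∠EFM = FE·FM / (|FE||FM|), giving 6.787°.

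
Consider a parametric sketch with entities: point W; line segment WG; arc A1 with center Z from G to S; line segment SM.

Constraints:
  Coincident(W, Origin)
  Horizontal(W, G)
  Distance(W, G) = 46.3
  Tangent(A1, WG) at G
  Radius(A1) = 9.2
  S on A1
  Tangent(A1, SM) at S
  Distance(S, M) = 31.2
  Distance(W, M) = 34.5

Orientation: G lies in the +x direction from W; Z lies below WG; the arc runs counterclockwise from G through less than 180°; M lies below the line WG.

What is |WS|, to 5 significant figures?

39.197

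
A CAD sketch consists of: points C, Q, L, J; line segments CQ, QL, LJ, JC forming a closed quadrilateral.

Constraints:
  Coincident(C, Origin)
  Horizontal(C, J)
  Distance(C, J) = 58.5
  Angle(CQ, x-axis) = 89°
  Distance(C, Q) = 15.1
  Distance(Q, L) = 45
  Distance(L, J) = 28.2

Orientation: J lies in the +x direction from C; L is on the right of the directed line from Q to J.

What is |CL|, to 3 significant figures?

37.2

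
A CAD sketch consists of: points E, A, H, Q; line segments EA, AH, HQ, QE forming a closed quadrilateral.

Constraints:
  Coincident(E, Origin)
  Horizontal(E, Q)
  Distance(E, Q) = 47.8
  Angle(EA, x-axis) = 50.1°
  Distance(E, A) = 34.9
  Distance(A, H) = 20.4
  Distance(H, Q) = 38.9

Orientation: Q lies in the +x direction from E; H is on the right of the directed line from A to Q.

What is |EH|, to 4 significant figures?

14.59

Checks: E.y = 0.00, Q.y = 0.00 ✓; |AH| = 20.40 ✓; |HQ| = 38.90 ✓.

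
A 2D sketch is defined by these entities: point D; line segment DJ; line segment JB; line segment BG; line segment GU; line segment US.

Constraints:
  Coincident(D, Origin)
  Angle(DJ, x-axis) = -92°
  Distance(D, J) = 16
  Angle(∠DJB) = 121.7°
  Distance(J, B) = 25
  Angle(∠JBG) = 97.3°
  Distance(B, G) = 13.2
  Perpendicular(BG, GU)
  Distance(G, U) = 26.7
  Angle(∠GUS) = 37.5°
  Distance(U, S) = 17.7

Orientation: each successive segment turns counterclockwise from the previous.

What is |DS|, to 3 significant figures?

23.2

D is at the origin; DJ runs at -92.0° with length 16.0, so J = (-0.558, -16.0). ∠DJB = 121.7° gives JB at -33.7° from the x-axis; with |JB| = 25.0, B = (20.2, -29.9). ∠JBG = 97.3° gives BG at 49.0° from the x-axis; with |BG| = 13.2, G = (28.9, -19.9). The perpendicularity gives GU at right angles to BG, so GU runs at 139°; with |GU| = 26.7, U = (8.75, -2.38). ∠GUS = 37.5° gives US at -78.5° from the x-axis; with |US| = 17.7, S = (12.3, -19.7). Then |DS| = |S − D| = 23.2.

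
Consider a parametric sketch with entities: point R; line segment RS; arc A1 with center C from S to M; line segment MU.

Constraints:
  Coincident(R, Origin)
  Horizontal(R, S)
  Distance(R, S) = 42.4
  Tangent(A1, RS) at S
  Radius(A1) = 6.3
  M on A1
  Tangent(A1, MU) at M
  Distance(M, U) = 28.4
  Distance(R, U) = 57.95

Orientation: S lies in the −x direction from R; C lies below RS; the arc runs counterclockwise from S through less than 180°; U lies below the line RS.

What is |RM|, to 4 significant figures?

49.16

R is at the origin; RS is horizontal with |RS| = 42.4 and S on the −x side, so S = (-42.40, 0.000). Tangency of A1 to RS means the radius CS is perpendicular to RS, so C = S + (0, -6.3) = (-42.40, -6.300). Since CM ⟂ MU (tangency), |CU| = √(6.3² + 28.4²) = 29.09 regardless of where M sits on A1. So U lies on both circle(R, 57.95) and circle(C, 29.09); the below-RS intersection is U = (-46.07, -35.16). M is the foot of the tangent from U: M = (-48.67, -6.878).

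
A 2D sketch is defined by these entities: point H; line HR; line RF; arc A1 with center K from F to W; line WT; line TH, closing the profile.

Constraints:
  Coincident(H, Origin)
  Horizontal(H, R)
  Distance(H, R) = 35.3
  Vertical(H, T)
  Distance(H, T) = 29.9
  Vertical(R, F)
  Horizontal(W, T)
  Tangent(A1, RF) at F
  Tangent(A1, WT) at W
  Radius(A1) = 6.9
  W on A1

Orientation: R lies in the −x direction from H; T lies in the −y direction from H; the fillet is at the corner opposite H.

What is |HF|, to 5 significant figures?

42.132

The virtual corner opposite H is at (-35.300, -29.900). The tangent condition forces KF to be normal to RF and tangency of A1 to WT means the radius KW is perpendicular to WT, with radius 6.9, so the center K sits 6.9 in from both sides at K = (-28.400, -23.000). That places the tangent points at F = (-35.300, -23.000) on RF and W = (-28.400, -29.900) on WT. Then |HF| = |F − H| = 42.132.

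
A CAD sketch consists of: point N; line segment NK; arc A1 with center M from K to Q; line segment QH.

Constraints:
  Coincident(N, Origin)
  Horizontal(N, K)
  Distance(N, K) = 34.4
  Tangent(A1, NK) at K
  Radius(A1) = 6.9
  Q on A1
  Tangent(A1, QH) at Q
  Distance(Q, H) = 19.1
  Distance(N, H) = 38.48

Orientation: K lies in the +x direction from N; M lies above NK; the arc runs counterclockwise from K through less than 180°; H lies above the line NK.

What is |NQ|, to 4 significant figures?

41.38

Checks: N.y = 0.00, K.y = 0.00 ✓; |MQ| = 6.900 ✓; ∠(MQ, QH) = 90.00° ✓; |QH| = 19.10 ✓; |NH| = 38.48 ✓.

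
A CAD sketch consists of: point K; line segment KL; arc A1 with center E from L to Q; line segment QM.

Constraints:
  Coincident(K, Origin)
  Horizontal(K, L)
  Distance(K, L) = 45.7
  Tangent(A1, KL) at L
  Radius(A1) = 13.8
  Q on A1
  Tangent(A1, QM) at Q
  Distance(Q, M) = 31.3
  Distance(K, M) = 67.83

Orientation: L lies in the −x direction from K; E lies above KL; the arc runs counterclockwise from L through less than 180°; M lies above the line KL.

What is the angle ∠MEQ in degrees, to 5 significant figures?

66.208°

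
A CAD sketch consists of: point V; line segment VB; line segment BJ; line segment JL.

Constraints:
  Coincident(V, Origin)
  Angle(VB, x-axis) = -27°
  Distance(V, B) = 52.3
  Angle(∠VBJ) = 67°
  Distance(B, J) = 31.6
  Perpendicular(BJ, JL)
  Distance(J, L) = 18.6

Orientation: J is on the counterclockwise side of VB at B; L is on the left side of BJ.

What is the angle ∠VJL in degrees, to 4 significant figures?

13.06°

V is at the origin; VB runs at -27.0° with length 52.3, so B = 52.3·(cos -27.0°, sin -27.0°) = (46.60, -23.74). ∠VBJ = 67.0°, so BJ runs at -27.0° + (180° − 67.0°) = 86.00° from the x-axis; with |BJ| = 31.6, J = B + 31.6·(cos 86.00°, sin 86.00°) = (48.80, 7.779). BJ ⟂ JL; with |JL| = 18.6 on the left of BJ, L = J + 18.6·(-0.9976, 0.06976) = (30.25, 9.077). Then cos ∠VJL = JV·JL / (|JV||JL|), giving 13.06°.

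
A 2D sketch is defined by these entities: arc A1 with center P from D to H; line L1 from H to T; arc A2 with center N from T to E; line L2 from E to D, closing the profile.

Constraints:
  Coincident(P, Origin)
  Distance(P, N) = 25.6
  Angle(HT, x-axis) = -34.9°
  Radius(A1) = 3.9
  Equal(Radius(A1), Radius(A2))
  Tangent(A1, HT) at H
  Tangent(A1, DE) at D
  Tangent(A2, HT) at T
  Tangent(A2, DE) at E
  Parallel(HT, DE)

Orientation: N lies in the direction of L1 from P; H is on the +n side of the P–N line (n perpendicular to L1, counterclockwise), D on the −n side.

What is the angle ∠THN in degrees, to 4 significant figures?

8.662°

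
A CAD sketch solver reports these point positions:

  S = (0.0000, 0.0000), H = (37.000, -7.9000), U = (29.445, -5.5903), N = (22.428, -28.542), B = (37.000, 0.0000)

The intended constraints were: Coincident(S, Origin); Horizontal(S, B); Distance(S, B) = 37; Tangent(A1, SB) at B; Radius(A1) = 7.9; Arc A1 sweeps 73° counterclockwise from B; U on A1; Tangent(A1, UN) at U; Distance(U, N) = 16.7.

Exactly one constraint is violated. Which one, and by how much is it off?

Distance(U, N) = 16.7 — off by 7.30.

S = (0.00, 0.00) ✓; S.y = 0.00, B.y = 0.00 ✓; |SB| = 37.00 ✓; ∠(HB, BS) = 90.00° ✓; |HB| = 7.900 ✓; bearing(H→U) − bearing(H→B) = 73.00° ✓; |HU| = 7.900 ✓; ∠(HU, UN) = 90.00° ✓; |UN| = 24.00 ✗.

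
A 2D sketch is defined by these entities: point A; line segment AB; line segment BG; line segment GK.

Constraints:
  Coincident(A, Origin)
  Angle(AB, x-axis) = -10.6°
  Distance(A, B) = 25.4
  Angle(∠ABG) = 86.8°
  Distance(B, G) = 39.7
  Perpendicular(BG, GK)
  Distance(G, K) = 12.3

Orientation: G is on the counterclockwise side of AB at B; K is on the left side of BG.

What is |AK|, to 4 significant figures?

40.45

A is at the origin; AB runs at -10.6° with length 25.4, so B = 25.4·(cos -10.6°, sin -10.6°) = (24.97, -4.672). ∠ABG = 86.8°, so BG runs at -10.6° + (180° − 86.8°) = 82.60° from the x-axis; with |BG| = 39.7, G = B + 39.7·(cos 82.60°, sin 82.60°) = (30.08, 34.70). BG ⟂ GK; with |GK| = 12.3 on the left of BG, K = G + 12.3·(-0.9917, 0.1288) = (17.88, 36.28). Then |AK| = |K − A| = 40.45.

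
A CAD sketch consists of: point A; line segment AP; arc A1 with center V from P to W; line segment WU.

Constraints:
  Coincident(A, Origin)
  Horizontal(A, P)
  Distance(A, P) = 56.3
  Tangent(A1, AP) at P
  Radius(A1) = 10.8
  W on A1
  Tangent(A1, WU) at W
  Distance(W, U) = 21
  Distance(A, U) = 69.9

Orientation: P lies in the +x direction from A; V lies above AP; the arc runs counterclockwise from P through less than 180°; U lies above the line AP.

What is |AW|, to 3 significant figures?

68.1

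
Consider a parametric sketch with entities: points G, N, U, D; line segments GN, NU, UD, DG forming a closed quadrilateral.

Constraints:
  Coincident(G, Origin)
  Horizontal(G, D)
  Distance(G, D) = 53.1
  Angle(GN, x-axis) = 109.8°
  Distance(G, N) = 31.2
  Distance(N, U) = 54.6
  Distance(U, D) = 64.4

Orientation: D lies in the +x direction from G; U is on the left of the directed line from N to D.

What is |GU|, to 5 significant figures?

70.006

Checks: |NU| = 54.60 ✓; |UD| = 64.40 ✓.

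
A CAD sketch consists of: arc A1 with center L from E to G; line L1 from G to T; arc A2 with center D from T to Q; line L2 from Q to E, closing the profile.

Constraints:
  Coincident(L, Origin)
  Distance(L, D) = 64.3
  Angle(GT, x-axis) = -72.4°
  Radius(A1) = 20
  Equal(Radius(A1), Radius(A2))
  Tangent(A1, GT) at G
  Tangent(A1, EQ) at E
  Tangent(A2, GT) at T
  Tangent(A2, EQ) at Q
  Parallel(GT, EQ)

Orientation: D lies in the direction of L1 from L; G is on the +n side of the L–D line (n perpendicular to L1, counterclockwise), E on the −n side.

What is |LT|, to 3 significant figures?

67.3

The slot axis is L1's direction at -72.4°, so u = (cos -72.4°, sin -72.4°) = (0.302, -0.953) and n = (−sin -72.4°, cos -72.4°) = (0.953, 0.302). L is at the origin and D lies 64.3 along u from L, so D = 64.3·u = (19.4, -61.3). Tangency of A1 to both parallel lines with radius 20.0 puts G and E at L ± 20.0·n: G = (19.1, 6.05), E = (-19.1, -6.05). Equal radii place T and Q the same way about D: T = D + 20.0·n = (38.5, -55.2), Q = D − 20.0·n = (0.379, -67.3). Then |LT| = |T − L| = 67.3.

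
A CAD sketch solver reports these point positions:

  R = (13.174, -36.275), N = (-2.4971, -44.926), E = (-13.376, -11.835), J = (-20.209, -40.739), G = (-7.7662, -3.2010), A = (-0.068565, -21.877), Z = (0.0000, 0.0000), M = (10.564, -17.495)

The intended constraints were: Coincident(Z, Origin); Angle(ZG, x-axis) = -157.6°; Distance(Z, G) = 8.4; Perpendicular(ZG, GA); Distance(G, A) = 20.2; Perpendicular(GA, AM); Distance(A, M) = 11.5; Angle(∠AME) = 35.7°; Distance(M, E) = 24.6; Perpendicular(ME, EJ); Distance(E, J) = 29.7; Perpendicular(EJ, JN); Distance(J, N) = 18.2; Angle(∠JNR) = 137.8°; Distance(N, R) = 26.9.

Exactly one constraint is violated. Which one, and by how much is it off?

Distance(N, R) = 26.9 — off by 9.00.

Z = (0.00, 0.00) ✓; ZG at -157.6° ✓; |ZG| = 8.400 ✓; ∠(ZG, GA) = 90.00° ✓; |GA| = 20.20 ✓; ∠(GA, AM) = 90.00° ✓; |AM| = 11.50 ✓; ∠AME = 35.70° ✓; |ME| = 24.60 ✓; ∠(ME, EJ) = 90.00° ✓; |EJ| = 29.70 ✓; ∠(EJ, JN) = 90.00° ✓; |JN| = 18.20 ✓; ∠JNR = 137.8° ✓; |NR| = 17.90 ✗.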